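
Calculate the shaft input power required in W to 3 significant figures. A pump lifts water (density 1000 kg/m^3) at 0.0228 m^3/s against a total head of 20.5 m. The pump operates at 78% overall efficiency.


Approach: apply hydraulic power then efficiency conversion, P = rho*g*Q*H; P_in = P/eta.
Step 1 — hydraulic power (P = rho*g*Q*H):
  P = 1000 * 9.81 * 0.0228 * 20.5 = 4585.2 W
Step 2 — input power: P_in = P/eta = 4585.2 / 0.78 = 5880 W
Therefore the shaft input power required = 5880 W.


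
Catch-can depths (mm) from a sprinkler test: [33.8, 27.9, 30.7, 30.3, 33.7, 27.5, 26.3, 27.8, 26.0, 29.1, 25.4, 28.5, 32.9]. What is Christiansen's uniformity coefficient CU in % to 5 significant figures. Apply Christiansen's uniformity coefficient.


Approach: apply Christiansen's uniformity coefficient, CU = (1 - mean_abs_deviation/mean)*100.
mean = 29.22308 mm
mean |d_i - mean| = 2.351479 mm
CU = (1 - 2.351479/29.22308)*100 = 91.953 %
Therefore Christiansen's uniformity coefficient CU = 91.953 %.


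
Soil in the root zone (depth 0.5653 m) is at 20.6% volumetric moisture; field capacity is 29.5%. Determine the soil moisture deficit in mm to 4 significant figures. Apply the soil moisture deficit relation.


Approach: apply the soil moisture deficit relation, SMD = (FC - theta)/100 * depth * 1000.
SMD = (29.5 - 20.6)/100 * 0.5653 * 1000 = 50.31 mm
Therefore the soil moisture deficit = 50.31 mm.


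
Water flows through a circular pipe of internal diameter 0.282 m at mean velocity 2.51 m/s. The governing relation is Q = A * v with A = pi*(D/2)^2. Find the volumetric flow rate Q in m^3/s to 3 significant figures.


A = pi*(0.282/2)^2 = 0.062458 m^2
Q = 0.062458 * 2.51 = 0.157 m^3/s
Therefore the volumetric flow rate Q = 0.157 m^3/s.


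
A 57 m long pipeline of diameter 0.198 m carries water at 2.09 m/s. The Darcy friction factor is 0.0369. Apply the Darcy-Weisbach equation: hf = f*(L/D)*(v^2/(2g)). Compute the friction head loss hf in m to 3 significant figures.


hf = 0.0369 * (57/0.198) * (2.09^2 / (2*9.81))
hf = 2.36 m
Therefore the friction head loss hf = 2.36 m.


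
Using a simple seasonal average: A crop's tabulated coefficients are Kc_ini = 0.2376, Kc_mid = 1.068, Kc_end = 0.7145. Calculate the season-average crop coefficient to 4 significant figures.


Approach: apply a simple seasonal average, Kc_avg = (Kc_ini + Kc_mid + Kc_end)/3.
Kc_avg = (0.2376 + 1.068 + 0.7145)/3 = 0.6734
Therefore the season-average crop coefficient = 0.6734.


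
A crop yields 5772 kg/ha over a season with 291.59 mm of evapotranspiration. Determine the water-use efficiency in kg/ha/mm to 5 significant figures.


Approach: apply the water-use efficiency ratio, WUE = yield/ET.
WUE = 5772 / 291.59 = 19.795 kg/ha/mm
Therefore the water-use efficiency = 19.795 kg/ha/mm.


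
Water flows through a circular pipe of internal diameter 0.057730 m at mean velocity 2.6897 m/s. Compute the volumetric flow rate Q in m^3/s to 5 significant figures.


Approach: apply the continuity equation for pipe flow, Q = A * v with A = pi*(D/2)^2.
A = pi*(0.057730/2)^2 = 0.002617538 m^2
Q = 0.002617538 * 2.6897 = 0.0070404 m^3/s
Therefore the volumetric flow rate Q = 0.0070404 m^3/s.


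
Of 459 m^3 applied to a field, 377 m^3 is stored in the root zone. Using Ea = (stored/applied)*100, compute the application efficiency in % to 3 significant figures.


Ea = (377/459)*100 = 82.1 %
Therefore the application efficiency = 82.1 %.


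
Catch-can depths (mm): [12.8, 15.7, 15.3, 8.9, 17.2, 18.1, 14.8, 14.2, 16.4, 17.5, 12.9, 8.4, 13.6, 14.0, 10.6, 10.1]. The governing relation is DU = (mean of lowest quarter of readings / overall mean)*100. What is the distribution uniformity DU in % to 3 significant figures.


sorted lowest 4 of 16: [8.4, 8.9, 10.1, 10.6] -> mean = 9.5000 mm
overall mean = 13.781 mm
DU = (9.5000/13.781)*100 = 68.9 %
Therefore the distribution uniformity DU = 68.9 %.


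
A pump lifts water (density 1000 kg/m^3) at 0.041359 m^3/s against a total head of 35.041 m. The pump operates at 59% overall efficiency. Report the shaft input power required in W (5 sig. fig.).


Approach: apply hydraulic power then efficiency conversion, P = rho*g*Q*H; P_in = P/eta.
Step 1 — hydraulic power (P = rho*g*Q*H):
  P = 1000 * 9.81 * 0.041359 * 35.041 = 14217.25 W
Step 2 — input power: P_in = P/eta = 14217.25 / 0.59 = 24097 W
Therefore the shaft input power required = 24097 W.


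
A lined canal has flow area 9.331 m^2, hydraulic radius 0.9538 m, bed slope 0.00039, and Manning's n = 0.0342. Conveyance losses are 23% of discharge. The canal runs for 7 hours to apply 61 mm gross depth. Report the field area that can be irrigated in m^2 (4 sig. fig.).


Approach: apply Manning's equation with a conveyance and depth budget, Q = (1/n)*A*R^(2/3)*S^(1/2); Q_field = Q*(1-loss); Area = Q_field*t/(d/1000).
Step 1 — canal discharge (Manning's equation):
  Q = (1/0.0342) * 9.331 * 0.9538^(2/3) * 0.00039^(1/2) = 5.22083 m^3/s
Step 2 — delivered flow: Q_field = 5.22083*(1 - 23/100) = 4.02004 m^3/s
Step 3 — volume delivered: V = 4.02004 * 7*3600 = 101305 m^3
Step 4 — area served: A = V / (depth/1000) = 101305 / 0.061 = 1661000 m^2
Therefore the field area that can be irrigated = 1661000 m^2.


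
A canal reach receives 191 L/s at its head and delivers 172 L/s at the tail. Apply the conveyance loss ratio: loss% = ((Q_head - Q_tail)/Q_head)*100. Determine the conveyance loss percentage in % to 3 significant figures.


loss = ((191 - 172)/191)*100 = 9.95 %
Therefore the conveyance loss percentage = 9.95 %.


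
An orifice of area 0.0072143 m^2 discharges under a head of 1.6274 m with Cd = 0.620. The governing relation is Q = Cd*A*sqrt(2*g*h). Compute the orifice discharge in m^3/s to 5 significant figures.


Q = 0.620 * 0.0072143 * sqrt(2*9.81*1.6274) = 0.025274 m^3/s
Therefore the orifice discharge = 0.025274 m^3/s.


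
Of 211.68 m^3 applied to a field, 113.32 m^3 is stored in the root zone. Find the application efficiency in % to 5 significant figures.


Approach: apply the application efficiency ratio, Ea = (stored/applied)*100.
Ea = (113.32/211.68)*100 = 53.534 %
Therefore the application efficiency = 53.534 %.


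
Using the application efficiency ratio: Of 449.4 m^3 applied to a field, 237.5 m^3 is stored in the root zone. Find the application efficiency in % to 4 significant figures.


Approach: apply the application efficiency ratio, Ea = (stored/applied)*100.
Ea = (237.5/449.4)*100 = 52.85 %
Therefore the application efficiency = 52.85 %.


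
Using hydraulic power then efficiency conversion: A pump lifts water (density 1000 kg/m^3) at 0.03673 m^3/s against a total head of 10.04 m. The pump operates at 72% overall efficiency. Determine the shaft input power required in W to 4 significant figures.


Approach: apply hydraulic power then efficiency conversion, P = rho*g*Q*H; P_in = P/eta.
Step 1 — hydraulic power (P = rho*g*Q*H):
  P = 1000 * 9.81 * 0.03673 * 10.04 = 3617.63 W
Step 2 — input power: P_in = P/eta = 3617.63 / 0.72 = 5024 W
Therefore the shaft input power required = 5024 W.


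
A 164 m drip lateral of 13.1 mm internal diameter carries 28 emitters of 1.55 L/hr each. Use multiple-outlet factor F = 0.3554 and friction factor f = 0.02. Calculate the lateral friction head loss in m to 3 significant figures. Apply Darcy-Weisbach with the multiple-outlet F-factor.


Approach: apply Darcy-Weisbach with the multiple-outlet F-factor, Q = n*q/(3600*1000) m^3/s; v = Q/A; hf = F*f*(L/D)*(v^2/(2g)).
Q = 28*1.55/(3600*1000) = 1.2056e-05 m^3/s
A = pi*(13.1e-3/2)^2 = 1.3478e-04 m^2, so v = Q/A = 0.089445 m/s
hf = 0.3554*0.02*(164/0.0131)*(0.089445^2/(2*9.81)) = 0.0363 m
Therefore the lateral friction head loss = 0.0363 m.


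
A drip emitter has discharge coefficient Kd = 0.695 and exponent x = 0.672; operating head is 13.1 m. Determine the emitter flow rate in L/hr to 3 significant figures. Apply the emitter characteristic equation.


Approach: apply the emitter characteristic equation, q = Kd * h^x.
q = 0.695 * 13.1^0.672 = 3.92 L/hr
Therefore the emitter flow rate = 3.92 L/hr.


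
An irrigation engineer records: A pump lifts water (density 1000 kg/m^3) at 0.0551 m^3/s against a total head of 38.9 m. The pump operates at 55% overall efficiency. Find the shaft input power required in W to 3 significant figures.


Approach: apply hydraulic power then efficiency conversion, P = rho*g*Q*H; P_in = P/eta.
Step 1 — hydraulic power (P = rho*g*Q*H):
  P = 1000 * 9.81 * 0.0551 * 38.9 = 21027 W
Step 2 — input power: P_in = P/eta = 21027 / 0.55 = 38200 W
Therefore the shaft input power required = 38200 W.


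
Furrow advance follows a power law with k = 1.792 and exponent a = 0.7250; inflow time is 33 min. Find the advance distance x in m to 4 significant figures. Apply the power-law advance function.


Approach: apply the power-law advance function, x = k*t^a.
x = 1.792 * 33^0.7250 = 22.61 m
Therefore the advance distance x = 22.61 m.


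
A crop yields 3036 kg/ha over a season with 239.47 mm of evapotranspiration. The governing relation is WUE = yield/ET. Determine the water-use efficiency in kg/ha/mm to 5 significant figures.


WUE = 3036 / 239.47 = 12.678 kg/ha/mm
Therefore the water-use efficiency = 12.678 kg/ha/mm.


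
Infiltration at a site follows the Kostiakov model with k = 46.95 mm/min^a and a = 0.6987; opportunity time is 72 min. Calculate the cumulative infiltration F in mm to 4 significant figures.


Approach: apply the Kostiakov infiltration equation, F = k*t^a.
F = 46.95 * 72^0.6987 = 931.9 mm
Therefore the cumulative infiltration F = 931.9 mm.


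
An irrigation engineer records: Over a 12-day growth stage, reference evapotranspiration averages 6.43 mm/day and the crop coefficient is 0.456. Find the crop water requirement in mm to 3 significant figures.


Approach: apply the crop water requirement relation, CWR = ET0 * Kc * days.
CWR = 6.43 * 0.456 * 12 = 35.2 mm
Therefore the crop water requirement = 35.2 mm.


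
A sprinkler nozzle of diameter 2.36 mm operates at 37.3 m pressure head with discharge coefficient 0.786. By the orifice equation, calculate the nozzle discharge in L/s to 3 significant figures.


Approach: apply the orifice equation, Q = Cd*A*sqrt(2*g*h), A = pi*(d/2)^2.
A = pi*(2.36e-3/2)^2 = 4.3744e-06 m^2
Q = 0.786 * 4.3744e-06 * sqrt(2*9.81*37.3) * 1000 = 0.0930 L/s
Therefore the nozzle discharge = 0.0930 L/s.


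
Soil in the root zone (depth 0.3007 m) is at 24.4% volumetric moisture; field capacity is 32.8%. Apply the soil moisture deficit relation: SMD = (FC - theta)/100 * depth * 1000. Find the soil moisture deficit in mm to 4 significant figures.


SMD = (32.8 - 24.4)/100 * 0.3007 * 1000 = 25.26 mm
Therefore the soil moisture deficit = 25.26 mm.


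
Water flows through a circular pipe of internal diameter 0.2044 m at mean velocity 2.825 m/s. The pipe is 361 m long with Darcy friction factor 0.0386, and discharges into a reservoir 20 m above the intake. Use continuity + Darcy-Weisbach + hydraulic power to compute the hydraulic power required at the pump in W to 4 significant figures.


Approach: apply continuity + Darcy-Weisbach + hydraulic power, Q = A*v; hf = f*(L/D)*(v^2/(2g)); H = static + hf; P = rho*g*Q*H.
Step 1 — flow rate (continuity, Q = A*v):
  A = pi*(0.2044/2)^2 = 0.0328134 m^2
  Q = 0.0328134 * 2.825 = 0.0926979 m^3/s
Step 2 — friction head loss (Darcy-Weisbach):
  hf = 0.0386 * (361/0.2044) * (2.825^2 / (2*9.81))
  hf = 27.7301 m
Step 3 — total head: H = 20 + 27.7301 = 47.7301 m
Step 4 — hydraulic power (P = rho*g*Q*H):
  P = 1000 * 9.81 * 0.0926979 * 47.7301 = 43400 W
Therefore the hydraulic power required at the pump = 43400 W.


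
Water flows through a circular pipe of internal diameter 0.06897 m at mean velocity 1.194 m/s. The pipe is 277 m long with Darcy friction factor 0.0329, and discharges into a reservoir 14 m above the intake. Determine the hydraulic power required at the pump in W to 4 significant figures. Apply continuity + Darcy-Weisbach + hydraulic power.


Approach: apply continuity + Darcy-Weisbach + hydraulic power, Q = A*v; hf = f*(L/D)*(v^2/(2g)); H = static + hf; P = rho*g*Q*H.
Step 1 — flow rate (continuity, Q = A*v):
  A = pi*(0.06897/2)^2 = 0.00373603 m^2
  Q = 0.00373603 * 1.194 = 0.00446082 m^3/s
Step 2 — friction head loss (Darcy-Weisbach):
  hf = 0.0329 * (277/0.06897) * (1.194^2 / (2*9.81))
  hf = 9.60119 m
Step 3 — total head: H = 14 + 9.60119 = 23.6012 m
Step 4 — hydraulic power (P = rho*g*Q*H):
  P = 1000 * 9.81 * 0.00446082 * 23.6012 = 1033 W
Therefore the hydraulic power required at the pump = 1033 W.


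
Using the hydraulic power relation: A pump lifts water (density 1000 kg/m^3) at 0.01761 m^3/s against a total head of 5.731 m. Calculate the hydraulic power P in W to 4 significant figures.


Approach: apply the hydraulic power relation, P = rho*g*Q*H.
P = 1000 * 9.81 * 0.01761 * 5.731 = 990.1 W
Therefore the hydraulic power P = 990.1 W.


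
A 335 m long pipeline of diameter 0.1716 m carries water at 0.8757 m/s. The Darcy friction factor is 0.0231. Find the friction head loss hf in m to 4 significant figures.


Approach: apply the Darcy-Weisbach equation, hf = f*(L/D)*(v^2/(2g)).
hf = 0.0231 * (335/0.1716) * (0.8757^2 / (2*9.81))
hf = 1.763 m
Therefore the friction head loss hf = 1.763 m.


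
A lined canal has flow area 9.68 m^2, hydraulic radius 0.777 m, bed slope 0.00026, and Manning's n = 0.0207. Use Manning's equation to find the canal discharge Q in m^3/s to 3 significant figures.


Approach: apply Manning's equation, Q = (1/n)*A*R^(2/3)*S^(1/2).
Q = (1/0.0207) * 9.68 * 0.777^(2/3) * 0.00026^(1/2) = 6.37 m^3/s
Therefore the canal discharge Q = 6.37 m^3/s.


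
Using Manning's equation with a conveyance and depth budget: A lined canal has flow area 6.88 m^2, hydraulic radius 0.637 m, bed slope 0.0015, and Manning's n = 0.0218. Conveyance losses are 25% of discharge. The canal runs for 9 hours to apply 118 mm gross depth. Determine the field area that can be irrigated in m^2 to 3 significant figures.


Approach: apply Manning's equation with a conveyance and depth budget, Q = (1/n)*A*R^(2/3)*S^(1/2); Q_field = Q*(1-loss); Area = Q_field*t/(d/1000).
Step 1 — canal discharge (Manning's equation):
  Q = (1/0.0218) * 6.88 * 0.637^(2/3) * 0.0015^(1/2) = 9.0491 m^3/s
Step 2 — delivered flow: Q_field = 9.0491*(1 - 25/100) = 6.7868 m^3/s
Step 3 — volume delivered: V = 6.7868 * 9*3600 = 219890 m^3
Step 4 — area served: A = V / (depth/1000) = 219890 / 0.118 = 1860000 m^2
Therefore the field area that can be irrigated = 1860000 m^2.


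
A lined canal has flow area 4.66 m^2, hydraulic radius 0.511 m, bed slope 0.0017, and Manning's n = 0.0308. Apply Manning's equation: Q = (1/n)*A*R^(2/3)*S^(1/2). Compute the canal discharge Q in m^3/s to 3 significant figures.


Q = (1/0.0308) * 4.66 * 0.511^(2/3) * 0.0017^(1/2) = 3.99 m^3/s
Therefore the canal discharge Q = 3.99 m^3/s.


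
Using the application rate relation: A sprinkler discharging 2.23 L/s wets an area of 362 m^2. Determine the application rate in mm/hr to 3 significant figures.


Approach: apply the application rate relation, rate = (Q/A)*3600.
rate = (2.23 / 362) * 3600 = 22.2 mm/hr
Therefore the application rate = 22.2 mm/hr.


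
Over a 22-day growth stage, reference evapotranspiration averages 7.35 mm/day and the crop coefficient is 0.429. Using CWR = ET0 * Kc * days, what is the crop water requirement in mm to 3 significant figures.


CWR = 7.35 * 0.429 * 22 = 69.4 mm
Therefore the crop water requirement = 69.4 mm.


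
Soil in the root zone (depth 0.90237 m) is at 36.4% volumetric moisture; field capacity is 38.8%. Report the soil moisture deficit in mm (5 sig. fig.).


Approach: apply the soil moisture deficit relation, SMD = (FC - theta)/100 * depth * 1000.
SMD = (38.8 - 36.4)/100 * 0.90237 * 1000 = 21.657 mm
Therefore the soil moisture deficit = 21.657 mm.


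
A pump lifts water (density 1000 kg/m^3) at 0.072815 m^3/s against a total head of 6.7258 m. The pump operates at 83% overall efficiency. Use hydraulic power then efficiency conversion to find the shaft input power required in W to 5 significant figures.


Approach: apply hydraulic power then efficiency conversion, P = rho*g*Q*H; P_in = P/eta.
Step 1 — hydraulic power (P = rho*g*Q*H):
  P = 1000 * 9.81 * 0.072815 * 6.7258 = 4804.341 W
Step 2 — input power: P_in = P/eta = 4804.341 / 0.83 = 5788.4 W
Therefore the shaft input power required = 5788.4 W.


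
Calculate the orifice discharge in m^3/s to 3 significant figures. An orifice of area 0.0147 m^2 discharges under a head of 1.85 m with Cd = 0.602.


Approach: apply the orifice equation, Q = Cd*A*sqrt(2*g*h).
Q = 0.602 * 0.0147 * sqrt(2*9.81*1.85) = 0.0533 m^3/s
Therefore the orifice discharge = 0.0533 m^3/s.


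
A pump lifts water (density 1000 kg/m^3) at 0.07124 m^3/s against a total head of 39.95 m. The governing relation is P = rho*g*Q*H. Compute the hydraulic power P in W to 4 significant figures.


P = 1000 * 9.81 * 0.07124 * 39.95 = 27920 W
Therefore the hydraulic power P = 27920 W.


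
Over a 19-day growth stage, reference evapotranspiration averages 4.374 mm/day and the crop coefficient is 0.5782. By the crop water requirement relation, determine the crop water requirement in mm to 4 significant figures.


Approach: apply the crop water requirement relation, CWR = ET0 * Kc * days.
CWR = 4.374 * 0.5782 * 19 = 48.05 mm
Therefore the crop water requirement = 48.05 mm.


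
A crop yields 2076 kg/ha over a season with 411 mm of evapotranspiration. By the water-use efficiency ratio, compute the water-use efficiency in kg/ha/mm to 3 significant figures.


Approach: apply the water-use efficiency ratio, WUE = yield/ET.
WUE = 2076 / 411 = 5.05 kg/ha/mm
Therefore the water-use efficiency = 5.05 kg/ha/mm.


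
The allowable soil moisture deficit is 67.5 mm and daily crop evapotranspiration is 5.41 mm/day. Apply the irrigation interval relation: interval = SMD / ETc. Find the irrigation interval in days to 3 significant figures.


interval = 67.5 / 5.41 = 12.5 days
Therefore the irrigation interval = 12.5 days.


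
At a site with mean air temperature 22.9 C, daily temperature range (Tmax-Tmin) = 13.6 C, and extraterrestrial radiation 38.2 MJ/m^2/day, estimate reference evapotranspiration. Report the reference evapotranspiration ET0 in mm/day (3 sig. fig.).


Approach: apply the Hargreaves-Samani method, ET0 = 0.0023*(Tmean+17.8)*sqrt(Tmax-Tmin)*0.408*Ra.
ET0 = 0.0023*(22.9+17.8)*sqrt(13.6)*0.408*38.2 = 5.38 mm/day
Therefore the reference evapotranspiration ET0 = 5.38 mm/day.


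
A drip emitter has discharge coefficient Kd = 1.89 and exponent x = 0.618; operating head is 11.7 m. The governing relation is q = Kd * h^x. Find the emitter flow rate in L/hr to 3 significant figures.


q = 1.89 * 11.7^0.618 = 8.64 L/hr
Therefore the emitter flow rate = 8.64 L/hr.


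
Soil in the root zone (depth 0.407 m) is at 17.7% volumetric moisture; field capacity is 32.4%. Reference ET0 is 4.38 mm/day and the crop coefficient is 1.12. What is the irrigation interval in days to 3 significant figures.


Approach: apply soil-water budget scheduling, SMD = (FC-theta)/100*depth*1000; ETc = ET0*Kc; interval = SMD/ETc.
Step 1 — soil moisture deficit:
  SMD = (32.4 - 17.7)/100 * 0.407 * 1000 = 59.829 mm
Step 2 — daily crop ET (ETc = ET0*Kc):
  ETc = 4.38 * 1.12 = 4.9056 mm/day
Step 3 — irrigation interval (SMD/ETc):
  interval = 59.829 / 4.9056 = 12.2 days
Therefore the irrigation interval = 12.2 days.


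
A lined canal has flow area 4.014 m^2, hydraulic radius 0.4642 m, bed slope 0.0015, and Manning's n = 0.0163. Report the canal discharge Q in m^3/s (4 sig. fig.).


Approach: apply Manning's equation, Q = (1/n)*A*R^(2/3)*S^(1/2).
Q = (1/0.0163) * 4.014 * 0.4642^(2/3) * 0.0015^(1/2) = 5.718 m^3/s
Therefore the canal discharge Q = 5.718 m^3/s.


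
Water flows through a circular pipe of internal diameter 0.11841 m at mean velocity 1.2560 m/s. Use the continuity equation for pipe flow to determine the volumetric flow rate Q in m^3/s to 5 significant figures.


Approach: apply the continuity equation for pipe flow, Q = A * v with A = pi*(D/2)^2.
A = pi*(0.11841/2)^2 = 0.01101201 m^2
Q = 0.01101201 * 1.2560 = 0.013831 m^3/s
Therefore the volumetric flow rate Q = 0.013831 m^3/s.


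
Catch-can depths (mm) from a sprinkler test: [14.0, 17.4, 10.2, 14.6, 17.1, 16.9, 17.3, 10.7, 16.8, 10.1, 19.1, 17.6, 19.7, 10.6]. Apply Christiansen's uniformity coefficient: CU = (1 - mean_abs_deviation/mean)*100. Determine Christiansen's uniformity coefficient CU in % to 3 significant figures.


mean = 15.150 mm
mean |d_i - mean| = 2.9571 mm
CU = (1 - 2.9571/15.150)*100 = 80.5 %
Therefore Christiansen's uniformity coefficient CU = 80.5 %.


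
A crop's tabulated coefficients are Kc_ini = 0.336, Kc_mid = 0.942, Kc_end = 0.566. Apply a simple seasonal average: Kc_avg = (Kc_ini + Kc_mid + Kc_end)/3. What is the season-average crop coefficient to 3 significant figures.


Kc_avg = (0.336 + 0.942 + 0.566)/3 = 0.615
Therefore the season-average crop coefficient = 0.615.


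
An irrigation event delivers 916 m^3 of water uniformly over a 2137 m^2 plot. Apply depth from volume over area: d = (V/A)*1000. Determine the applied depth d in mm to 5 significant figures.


d = (916 / 2137) * 1000 = 428.64 mm
Therefore the applied depth d = 428.64 mm.


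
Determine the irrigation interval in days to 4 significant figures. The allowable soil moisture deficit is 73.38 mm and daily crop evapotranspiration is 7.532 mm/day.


Approach: apply the irrigation interval relation, interval = SMD / ETc.
interval = 73.38 / 7.532 = 9.742 days
Therefore the irrigation interval = 9.742 days.


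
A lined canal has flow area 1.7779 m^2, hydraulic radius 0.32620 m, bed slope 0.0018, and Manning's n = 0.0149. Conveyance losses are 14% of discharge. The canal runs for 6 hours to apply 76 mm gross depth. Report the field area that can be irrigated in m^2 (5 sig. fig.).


Approach: apply Manning's equation with a conveyance and depth budget, Q = (1/n)*A*R^(2/3)*S^(1/2); Q_field = Q*(1-loss); Area = Q_field*t/(d/1000).
Step 1 — canal discharge (Manning's equation):
  Q = (1/0.0149) * 1.7779 * 0.32620^(2/3) * 0.0018^(1/2) = 2.398906 m^3/s
Step 2 — delivered flow: Q_field = 2.398906*(1 - 14/100) = 2.063059 m^3/s
Step 3 — volume delivered: V = 2.063059 * 6*3600 = 44562.08 m^3
Step 4 — area served: A = V / (depth/1000) = 44562.08 / 0.076 = 586340 m^2
Therefore the field area that can be irrigated = 586340 m^2.


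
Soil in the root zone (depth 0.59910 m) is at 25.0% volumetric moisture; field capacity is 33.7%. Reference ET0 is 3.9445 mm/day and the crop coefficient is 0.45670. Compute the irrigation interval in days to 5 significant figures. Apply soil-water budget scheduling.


Approach: apply soil-water budget scheduling, SMD = (FC-theta)/100*depth*1000; ETc = ET0*Kc; interval = SMD/ETc.
Step 1 — soil moisture deficit:
  SMD = (33.7 - 25.0)/100 * 0.59910 * 1000 = 52.12170 mm
Step 2 — daily crop ET (ETc = ET0*Kc):
  ETc = 3.9445 * 0.45670 = 1.801453 mm/day
Step 3 — irrigation interval (SMD/ETc):
  interval = 52.12170 / 1.801453 = 28.933 days
Therefore the irrigation interval = 28.933 days.


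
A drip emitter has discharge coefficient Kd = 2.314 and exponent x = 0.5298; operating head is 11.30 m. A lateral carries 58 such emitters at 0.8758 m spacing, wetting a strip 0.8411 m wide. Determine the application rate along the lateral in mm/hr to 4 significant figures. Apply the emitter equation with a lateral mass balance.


Approach: apply the emitter equation with a lateral mass balance, q = Kd*h^x; Q = n*q; rate = Q/(n*spacing*width).
Step 1 — single emitter flow (q = Kd*h^x):
  q = 2.314 * 11.30^0.5298 = 8.36150 L/hr
Step 2 — total lateral flow: Q = 58 * 8.36150 = 484.967 L/hr
Step 3 — wetted area: A = 58 * 0.8758 * 0.8411 = 42.7249 m^2
Step 4 — application rate: Q/A = 484.967/42.7249 = 11.35 mm/hr
Therefore the application rate along the lateral = 11.35 mm/hr.


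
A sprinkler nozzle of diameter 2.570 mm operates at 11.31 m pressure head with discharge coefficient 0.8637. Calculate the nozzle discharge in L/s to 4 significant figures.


Approach: apply the orifice equation, Q = Cd*A*sqrt(2*g*h), A = pi*(d/2)^2.
A = pi*(2.570e-3/2)^2 = 5.18748e-06 m^2
Q = 0.8637 * 5.18748e-06 * sqrt(2*9.81*11.31) * 1000 = 0.06674 L/s
Therefore the nozzle discharge = 0.06674 L/s.


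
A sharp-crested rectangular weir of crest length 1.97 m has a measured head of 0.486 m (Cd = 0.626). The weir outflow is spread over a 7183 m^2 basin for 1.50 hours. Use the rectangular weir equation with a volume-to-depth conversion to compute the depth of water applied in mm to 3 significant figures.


Approach: apply the rectangular weir equation with a volume-to-depth conversion, Q = (2/3)*Cd*L*sqrt(2g)*H^1.5; d = Q*t/A * 1000.
Step 1 — weir discharge:
  Q = (2/3)*0.626*1.97*sqrt(2*9.81)*0.486^1.5 = 1.2338 m^3/s
Step 2 — volume: V = 1.2338 * 1.50*3600 = 6662.6 m^3
Step 3 — depth: d = V/A * 1000 = 6662.6/7183 * 1000 = 928 mm
Therefore the depth of water applied = 928 mm.


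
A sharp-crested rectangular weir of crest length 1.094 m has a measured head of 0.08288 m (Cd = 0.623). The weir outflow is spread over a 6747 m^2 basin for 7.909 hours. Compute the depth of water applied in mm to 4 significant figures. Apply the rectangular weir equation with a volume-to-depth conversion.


Approach: apply the rectangular weir equation with a volume-to-depth conversion, Q = (2/3)*Cd*L*sqrt(2g)*H^1.5; d = Q*t/A * 1000.
Step 1 — weir discharge:
  Q = (2/3)*0.623*1.094*sqrt(2*9.81)*0.08288^1.5 = 0.0480218 m^3/s
Step 2 — volume: V = 0.0480218 * 7.909*3600 = 1367.30 m^3
Step 3 — depth: d = V/A * 1000 = 1367.30/6747 * 1000 = 202.7 mm
Therefore the depth of water applied = 202.7 mm.


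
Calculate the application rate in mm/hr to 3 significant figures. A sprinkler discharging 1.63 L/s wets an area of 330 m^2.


Approach: apply the application rate relation, rate = (Q/A)*3600.
rate = (1.63 / 330) * 3600 = 17.8 mm/hr
Therefore the application rate = 17.8 mm/hr.


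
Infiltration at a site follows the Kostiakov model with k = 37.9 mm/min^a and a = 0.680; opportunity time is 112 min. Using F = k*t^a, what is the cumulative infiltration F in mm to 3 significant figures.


F = 37.9 * 112^0.680 = 938 mm
Therefore the cumulative infiltration F = 938 mm.


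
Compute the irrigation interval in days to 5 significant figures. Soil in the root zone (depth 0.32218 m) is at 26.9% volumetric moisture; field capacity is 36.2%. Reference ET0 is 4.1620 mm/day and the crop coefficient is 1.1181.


Approach: apply soil-water budget scheduling, SMD = (FC-theta)/100*depth*1000; ETc = ET0*Kc; interval = SMD/ETc.
Step 1 — soil moisture deficit:
  SMD = (36.2 - 26.9)/100 * 0.32218 * 1000 = 29.96274 mm
Step 2 — daily crop ET (ETc = ET0*Kc):
  ETc = 4.1620 * 1.1181 = 4.653532 mm/day
Step 3 — irrigation interval (SMD/ETc):
  interval = 29.96274 / 4.653532 = 6.4387 days
Therefore the irrigation interval = 6.4387 days.


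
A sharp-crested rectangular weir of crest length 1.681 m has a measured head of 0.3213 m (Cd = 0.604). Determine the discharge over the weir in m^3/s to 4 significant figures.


Approach: apply the rectangular weir equation, Q = (2/3)*Cd*L*sqrt(2g)*H^1.5.
Q = (2/3)*0.604*1.681*sqrt(2*9.81)*0.3213^1.5 = 0.5460 m^3/s
Therefore the discharge over the weir = 0.5460 m^3/s.


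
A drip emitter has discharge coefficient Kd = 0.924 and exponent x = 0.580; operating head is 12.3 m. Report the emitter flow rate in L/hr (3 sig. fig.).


Approach: apply the emitter characteristic equation, q = Kd * h^x.
q = 0.924 * 12.3^0.580 = 3.96 L/hr
Therefore the emitter flow rate = 3.96 L/hr.


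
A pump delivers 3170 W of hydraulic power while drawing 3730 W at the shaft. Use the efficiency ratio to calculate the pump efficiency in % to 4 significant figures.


Approach: apply the efficiency ratio, eta = (P_out/P_in)*100.
eta = (3170 / 3730) * 100 = 84.99 %
Therefore the pump efficiency = 84.99 %.


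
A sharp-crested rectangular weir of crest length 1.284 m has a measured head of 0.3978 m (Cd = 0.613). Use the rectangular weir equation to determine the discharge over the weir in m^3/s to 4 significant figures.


Approach: apply the rectangular weir equation, Q = (2/3)*Cd*L*sqrt(2g)*H^1.5.
Q = (2/3)*0.613*1.284*sqrt(2*9.81)*0.3978^1.5 = 0.5832 m^3/s
Therefore the discharge over the weir = 0.5832 m^3/s.


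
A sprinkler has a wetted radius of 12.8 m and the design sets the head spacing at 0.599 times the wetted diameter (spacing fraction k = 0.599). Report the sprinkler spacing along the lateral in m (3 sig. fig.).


Approach: apply the sprinkler spacing rule (spacing as a fraction of wetted diameter), S = k*(2*R).
S = 0.599 * (2 * 12.8) = 15.3 m
Therefore the sprinkler spacing along the lateral = 15.3 m.


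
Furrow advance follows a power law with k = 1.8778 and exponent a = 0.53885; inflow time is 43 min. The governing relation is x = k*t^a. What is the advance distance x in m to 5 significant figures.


x = 1.8778 * 43^0.53885 = 14.251 m
Therefore the advance distance x = 14.251 m.


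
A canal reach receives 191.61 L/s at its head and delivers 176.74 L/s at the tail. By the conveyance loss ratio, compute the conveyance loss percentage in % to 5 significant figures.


Approach: apply the conveyance loss ratio, loss% = ((Q_head - Q_tail)/Q_head)*100.
loss = ((191.61 - 176.74)/191.61)*100 = 7.7606 %
Therefore the conveyance loss percentage = 7.7606 %.


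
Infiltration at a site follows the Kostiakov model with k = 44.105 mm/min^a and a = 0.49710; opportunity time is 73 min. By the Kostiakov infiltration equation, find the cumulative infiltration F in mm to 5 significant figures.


Approach: apply the Kostiakov infiltration equation, F = k*t^a.
F = 44.105 * 73^0.49710 = 372.17 mm
Therefore the cumulative infiltration F = 372.17 mm.


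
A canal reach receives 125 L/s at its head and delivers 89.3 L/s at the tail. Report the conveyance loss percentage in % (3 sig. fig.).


Approach: apply the conveyance loss ratio, loss% = ((Q_head - Q_tail)/Q_head)*100.
loss = ((125 - 89.3)/125)*100 = 28.6 %
Therefore the conveyance loss percentage = 28.6 %.


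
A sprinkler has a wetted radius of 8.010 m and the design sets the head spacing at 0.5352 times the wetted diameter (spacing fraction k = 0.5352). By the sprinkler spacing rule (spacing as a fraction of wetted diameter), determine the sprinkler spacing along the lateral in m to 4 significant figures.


Approach: apply the sprinkler spacing rule (spacing as a fraction of wetted diameter), S = k*(2*R).
S = 0.5352 * (2 * 8.010) = 8.574 m
Therefore the sprinkler spacing along the lateral = 8.574 m.


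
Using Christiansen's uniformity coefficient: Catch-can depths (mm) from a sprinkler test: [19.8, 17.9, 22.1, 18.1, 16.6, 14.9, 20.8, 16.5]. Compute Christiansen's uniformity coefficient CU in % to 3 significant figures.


Approach: apply Christiansen's uniformity coefficient, CU = (1 - mean_abs_deviation/mean)*100.
mean = 18.338 mm
mean |d_i - mean| = 1.9219 mm
CU = (1 - 1.9219/18.338)*100 = 89.5 %
Therefore Christiansen's uniformity coefficient CU = 89.5 %.


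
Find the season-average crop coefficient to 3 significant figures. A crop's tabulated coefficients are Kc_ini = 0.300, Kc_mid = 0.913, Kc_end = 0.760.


Approach: apply a simple seasonal average, Kc_avg = (Kc_ini + Kc_mid + Kc_end)/3.
Kc_avg = (0.300 + 0.913 + 0.760)/3 = 0.658
Therefore the season-average crop coefficient = 0.658.


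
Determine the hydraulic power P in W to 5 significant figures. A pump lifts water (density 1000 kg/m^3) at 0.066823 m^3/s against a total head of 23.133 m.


Approach: apply the hydraulic power relation, P = rho*g*Q*H.
P = 1000 * 9.81 * 0.066823 * 23.133 = 15164 W
Therefore the hydraulic power P = 15164 W.


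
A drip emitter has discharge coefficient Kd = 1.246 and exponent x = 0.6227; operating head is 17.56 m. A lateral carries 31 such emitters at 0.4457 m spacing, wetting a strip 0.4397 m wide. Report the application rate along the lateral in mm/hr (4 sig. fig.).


Approach: apply the emitter equation with a lateral mass balance, q = Kd*h^x; Q = n*q; rate = Q/(n*spacing*width).
Step 1 — single emitter flow (q = Kd*h^x):
  q = 1.246 * 17.56^0.6227 = 7.42136 L/hr
Step 2 — total lateral flow: Q = 31 * 7.42136 = 230.062 L/hr
Step 3 — wetted area: A = 31 * 0.4457 * 0.4397 = 6.07520 m^2
Step 4 — application rate: Q/A = 230.062/6.07520 = 37.87 mm/hr
Therefore the application rate along the lateral = 37.87 mm/hr.


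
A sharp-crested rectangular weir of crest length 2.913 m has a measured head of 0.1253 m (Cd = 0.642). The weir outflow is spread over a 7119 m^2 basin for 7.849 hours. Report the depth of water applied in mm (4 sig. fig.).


Approach: apply the rectangular weir equation with a volume-to-depth conversion, Q = (2/3)*Cd*L*sqrt(2g)*H^1.5; d = Q*t/A * 1000.
Step 1 — weir discharge:
  Q = (2/3)*0.642*2.913*sqrt(2*9.81)*0.1253^1.5 = 0.244940 m^3/s
Step 2 — volume: V = 0.244940 * 7.849*3600 = 6921.13 m^3
Step 3 — depth: d = V/A * 1000 = 6921.13/7119 * 1000 = 972.2 mm
Therefore the depth of water applied = 972.2 mm.


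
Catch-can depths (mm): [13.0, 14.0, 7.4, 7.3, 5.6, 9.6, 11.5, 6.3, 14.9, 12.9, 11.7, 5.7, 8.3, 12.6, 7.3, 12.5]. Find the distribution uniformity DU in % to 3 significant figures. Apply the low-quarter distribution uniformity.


Approach: apply the low-quarter distribution uniformity, DU = (mean of lowest quarter of readings / overall mean)*100.
sorted lowest 4 of 16: [5.6, 5.7, 6.3, 7.3] -> mean = 6.2250 mm
overall mean = 10.037 mm
DU = (6.2250/10.037)*100 = 62.0 %
Therefore the distribution uniformity DU = 62.0 %.


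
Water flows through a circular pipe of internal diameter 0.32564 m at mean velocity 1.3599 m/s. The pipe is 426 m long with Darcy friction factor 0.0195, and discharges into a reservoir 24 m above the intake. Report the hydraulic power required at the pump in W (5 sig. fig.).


Approach: apply continuity + Darcy-Weisbach + hydraulic power, Q = A*v; hf = f*(L/D)*(v^2/(2g)); H = static + hf; P = rho*g*Q*H.
Step 1 — flow rate (continuity, Q = A*v):
  A = pi*(0.32564/2)^2 = 0.08328473 m^2
  Q = 0.08328473 * 1.3599 = 0.1132589 m^3/s
Step 2 — friction head loss (Darcy-Weisbach):
  hf = 0.0195 * (426/0.32564) * (1.3599^2 / (2*9.81))
  hf = 2.404481 m
Step 3 — total head: H = 24 + 2.404481 = 26.40448 m
Step 4 — hydraulic power (P = rho*g*Q*H):
  P = 1000 * 9.81 * 0.1132589 * 26.40448 = 29337 W
Therefore the hydraulic power required at the pump = 29337 W.


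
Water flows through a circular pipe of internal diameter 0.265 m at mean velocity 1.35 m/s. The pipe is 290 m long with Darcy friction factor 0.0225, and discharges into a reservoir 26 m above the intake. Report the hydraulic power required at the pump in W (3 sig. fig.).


Approach: apply continuity + Darcy-Weisbach + hydraulic power, Q = A*v; hf = f*(L/D)*(v^2/(2g)); H = static + hf; P = rho*g*Q*H.
Step 1 — flow rate (continuity, Q = A*v):
  A = pi*(0.265/2)^2 = 0.055155 m^2
  Q = 0.055155 * 1.35 = 0.074459 m^3/s
Step 2 — friction head loss (Darcy-Weisbach):
  hf = 0.0225 * (290/0.265) * (1.35^2 / (2*9.81))
  hf = 2.2872 m
Step 3 — total head: H = 26 + 2.2872 = 28.287 m
Step 4 — hydraulic power (P = rho*g*Q*H):
  P = 1000 * 9.81 * 0.074459 * 28.287 = 20700 W
Therefore the hydraulic power required at the pump = 20700 W.


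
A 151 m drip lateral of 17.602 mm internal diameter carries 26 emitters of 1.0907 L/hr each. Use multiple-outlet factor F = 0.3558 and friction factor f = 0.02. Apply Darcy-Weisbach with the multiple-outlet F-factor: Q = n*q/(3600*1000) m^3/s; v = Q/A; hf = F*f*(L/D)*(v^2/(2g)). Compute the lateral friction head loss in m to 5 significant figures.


Q = 26*1.0907/(3600*1000) = 7.877278e-06 m^3/s
A = pi*(17.602e-3/2)^2 = 2.433402e-04 m^2, so v = Q/A = 0.03237146 m/s
hf = 0.3558*0.02*(151/0.017602)*(0.03237146^2/(2*9.81)) = 0.0032604 m
Therefore the lateral friction head loss = 0.0032604 m.


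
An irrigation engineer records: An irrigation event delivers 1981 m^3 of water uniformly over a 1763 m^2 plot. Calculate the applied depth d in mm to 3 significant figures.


Approach: apply depth from volume over area, d = (V/A)*1000.
d = (1981 / 1763) * 1000 = 1120 mm
Therefore the applied depth d = 1120 mm.


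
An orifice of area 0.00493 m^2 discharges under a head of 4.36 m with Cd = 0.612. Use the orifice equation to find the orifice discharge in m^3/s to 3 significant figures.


Approach: apply the orifice equation, Q = Cd*A*sqrt(2*g*h).
Q = 0.612 * 0.00493 * sqrt(2*9.81*4.36) = 0.0279 m^3/s
Therefore the orifice discharge = 0.0279 m^3/s.


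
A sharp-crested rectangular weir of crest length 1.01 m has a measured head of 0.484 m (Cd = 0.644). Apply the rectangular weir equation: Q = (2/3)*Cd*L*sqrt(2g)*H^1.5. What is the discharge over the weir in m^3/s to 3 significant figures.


Q = (2/3)*0.644*1.01*sqrt(2*9.81)*0.484^1.5 = 0.647 m^3/s
Therefore the discharge over the weir = 0.647 m^3/s.


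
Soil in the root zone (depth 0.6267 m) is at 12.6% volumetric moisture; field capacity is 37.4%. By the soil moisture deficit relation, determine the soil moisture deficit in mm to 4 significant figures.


Approach: apply the soil moisture deficit relation, SMD = (FC - theta)/100 * depth * 1000.
SMD = (37.4 - 12.6)/100 * 0.6267 * 1000 = 155.4 mm
Therefore the soil moisture deficit = 155.4 mm.


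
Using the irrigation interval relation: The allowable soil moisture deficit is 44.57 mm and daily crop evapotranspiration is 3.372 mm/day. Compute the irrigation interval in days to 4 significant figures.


Approach: apply the irrigation interval relation, interval = SMD / ETc.
interval = 44.57 / 3.372 = 13.22 days
Therefore the irrigation interval = 13.22 days.


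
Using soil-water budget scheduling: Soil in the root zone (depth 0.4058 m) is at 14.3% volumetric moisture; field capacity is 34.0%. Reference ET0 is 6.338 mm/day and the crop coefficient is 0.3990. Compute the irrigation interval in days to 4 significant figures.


Approach: apply soil-water budget scheduling, SMD = (FC-theta)/100*depth*1000; ETc = ET0*Kc; interval = SMD/ETc.
Step 1 — soil moisture deficit:
  SMD = (34.0 - 14.3)/100 * 0.4058 * 1000 = 79.9426 mm
Step 2 — daily crop ET (ETc = ET0*Kc):
  ETc = 6.338 * 0.3990 = 2.52886 mm/day
Step 3 — irrigation interval (SMD/ETc):
  interval = 79.9426 / 2.52886 = 31.61 days
Therefore the irrigation interval = 31.61 days.


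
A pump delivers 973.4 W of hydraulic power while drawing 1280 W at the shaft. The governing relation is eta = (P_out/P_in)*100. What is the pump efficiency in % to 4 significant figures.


eta = (973.4 / 1280) * 100 = 76.05 %
Therefore the pump efficiency = 76.05 %.


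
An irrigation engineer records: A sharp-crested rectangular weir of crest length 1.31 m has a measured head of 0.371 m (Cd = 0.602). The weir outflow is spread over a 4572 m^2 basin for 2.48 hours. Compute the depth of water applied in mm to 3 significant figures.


Approach: apply the rectangular weir equation with a volume-to-depth conversion, Q = (2/3)*Cd*L*sqrt(2g)*H^1.5; d = Q*t/A * 1000.
Step 1 — weir discharge:
  Q = (2/3)*0.602*1.31*sqrt(2*9.81)*0.371^1.5 = 0.52624 m^3/s
Step 2 — volume: V = 0.52624 * 2.48*3600 = 4698.3 m^3
Step 3 — depth: d = V/A * 1000 = 4698.3/4572 * 1000 = 1030 mm
Therefore the depth of water applied = 1030 mm.


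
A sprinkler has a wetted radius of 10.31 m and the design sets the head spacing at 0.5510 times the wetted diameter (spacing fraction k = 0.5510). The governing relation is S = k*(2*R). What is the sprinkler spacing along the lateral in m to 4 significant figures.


S = 0.5510 * (2 * 10.31) = 11.36 m
Therefore the sprinkler spacing along the lateral = 11.36 m.
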